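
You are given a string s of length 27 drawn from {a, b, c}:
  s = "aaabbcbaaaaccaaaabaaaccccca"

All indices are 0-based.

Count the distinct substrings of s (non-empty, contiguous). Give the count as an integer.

sorted suffixes:
  #0 SA[0]=26  'a'
  #1 SA[1]=13  'aaaabaaaccccca'
  #2 SA[2]=7  'aaaaccaaaabaaaccccca'
  #3 SA[3]=14  'aaabaaaccccca'
  #4 SA[4]=0  'aaabbcbaaaaccaaaabaaaccccca'
  #5 SA[5]=8  'aaaccaaaabaaaccccca'
  #6 SA[6]=18  'aaaccccca'
  #7 SA[7]=15  'aabaaaccccca'
  #8 SA[8]=1  'aabbcbaaaaccaaaabaaaccccca'
  #9 SA[9]=9  'aaccaaaabaaaccccca'
  #10 SA[10]=19  'aaccccca'
  #11 SA[11]=16  'abaaaccccca'
  #12 SA[12]=2  'abbcbaaaaccaaaabaaaccccca'
  #13 SA[13]=10  'accaaaabaaaccccca'
  #14 SA[14]=20  'accccca'
  #15 SA[15]=6  'baaaaccaaaabaaaccccca'
  #16 SA[16]=17  'baaaccccca'
  #17 SA[17]=3  'bbcbaaaaccaaaabaaaccccca'
  #18 SA[18]=4  'bcbaaaaccaaaabaaaccccca'
  #19 SA[19]=25  'ca'
  #20 SA[20]=12  'caaaabaaaccccca'
  #21 SA[21]=5  'cbaaaaccaaaabaaaccccca'
  #22 SA[22]=24  'cca'
  #23 SA[23]=11  'ccaaaabaaaccccca'
  #24 SA[24]=23  'ccca'
  #25 SA[25]=22  'cccca'
  #26 SA[26]=21  'ccccca'

SA = [26, 13, 7, 14, 0, 8, 18, 15, 1, 9, 19, 16, 2, 10, 20, 6, 17, 3, 4, 25, 12, 5, 24, 11, 23, 22, 21]
i: (SA[i-1],SA[i]) lcp shared
  1: (26,13) 1 'a'
  2: (13,7) 4 'aaaa'
  3: (7,14) 3 'aaa'
  4: (14,0) 4 'aaab'
  5: (0,8) 3 'aaa'
  6: (8,18) 5 'aaacc'
  7: (18,15) 2 'aa'
  8: (15,1) 3 'aab'
  9: (1,9) 2 'aa'
  10: (9,19) 4 'aacc'
  11: (19,16) 1 'a'
  12: (16,2) 2 'ab'
  13: (2,10) 1 'a'
  14: (10,20) 3 'acc'
  15: (20,6) 0 ''
  16: (6,17) 4 'baaa'
  17: (17,3) 1 'b'
  18: (3,4) 1 'b'
  19: (4,25) 0 ''
  20: (25,12) 2 'ca'
  21: (12,5) 1 'c'
  22: (5,24) 1 'c'
  23: (24,11) 3 'cca'
  24: (11,23) 2 'cc'
  25: (23,22) 3 'ccc'
  26: (22,21) 4 'cccc'

n(n+1)/2 = 27·28/2 = 378
Σ LCP = 0 + 1 + 4 + 3 + 4 + 3 + 5 + 2 + 3 + 2 + 4 + 1 + 2 + 1 + 3 + 0 + 4 + 1 + 1 + 0 + 2 + 1 + 1 + 3 + 2 + 3 + 4 = 60
distinct = 378 − 60 = 318

318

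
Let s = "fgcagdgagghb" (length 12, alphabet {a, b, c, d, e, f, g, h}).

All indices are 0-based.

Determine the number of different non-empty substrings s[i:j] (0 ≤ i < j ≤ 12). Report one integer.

rank→(start, suffix):
  0 → (3, 'agdgagghb')
  1 → (7, 'agghb')
  2 → (11, 'b')
  3 → (2, 'cagdgagghb')
  4 → (5, 'dgagghb')
  5 → (0, 'fgcagdgagghb')
  6 → (6, 'gagghb')
  7 → (1, 'gcagdgagghb')
  8 → (4, 'gdgagghb')
  9 → (8, 'gghb')
  10 → (9, 'ghb')
  11 → (10, 'hb')

SA = [3, 7, 11, 2, 5, 0, 6, 1, 4, 8, 9, 10]
rank  pair      lcp
   1  s[3:],s[7:]  2  'ag'
   2  s[7:],s[11:]  0  ''
   3  s[11:],s[2:]  0  ''
   4  s[2:],s[5:]  0  ''
   5  s[5:],s[0:]  0  ''
   6  s[0:],s[6:]  0  ''
   7  s[6:],s[1:]  1  'g'
   8  s[1:],s[4:]  1  'g'
   9  s[4:],s[8:]  1  'g'
  10  s[8:],s[9:]  1  'g'
  11  s[9:],s[10:]  0  ''

n(n+1)/2 = 12·13/2 = 78
Σ LCP = 0 + 2 + 0 + 0 + 0 + 0 + 0 + 1 + 1 + 1 + 1 + 0 = 6
distinct = 78 − 6 = 72

72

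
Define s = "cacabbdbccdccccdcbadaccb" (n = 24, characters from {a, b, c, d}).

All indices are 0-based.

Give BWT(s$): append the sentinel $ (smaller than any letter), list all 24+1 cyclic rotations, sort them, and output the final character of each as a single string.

bccdbccadba$cdadccbccabcc

rank  rotation                   last
    0  $cacabbdbccdccccdcbadaccb  b
    1  abbdbccdccccdcbadaccb$cac  c
    2  acabbdbccdccccdcbadaccb$c  c
    3  accb$cacabbdbccdccccdcbad  d
    4  adaccb$cacabbdbccdccccdcb  b
    5  b$cacabbdbccdccccdcbadacc  c
    6  badaccb$cacabbdbccdccccdc  c
    7  bbdbccdccccdcbadaccb$caca  a
    8  bccdccccdcbadaccb$cacabbd  d
    9  bdbccdccccdcbadaccb$cacab  b
   10  cabbdbccdccccdcbadaccb$ca  a
   11  cacabbdbccdccccdcbadaccb$  $
   12  cb$cacabbdbccdccccdcbadac  c
   13  cbadaccb$cacabbdbccdccccd  d
   14  ccb$cacabbdbccdccccdcbada  a
   15  ccccdcbadaccb$cacabbdbccd  d
   16  cccdcbadaccb$cacabbdbccdc  c
   17  ccdcbadaccb$cacabbdbccdcc  c
   18  ccdccccdcbadaccb$cacabbdb  b
   19  cdcbadaccb$cacabbdbccdccc  c
   20  cdccccdcbadaccb$cacabbdbc  c
   21  daccb$cacabbdbccdccccdcba  a
   22  dbccdccccdcbadaccb$cacabb  b
   23  dcbadaccb$cacabbdbccdcccc  c
   24  dccccdcbadaccb$cacabbdbcc  c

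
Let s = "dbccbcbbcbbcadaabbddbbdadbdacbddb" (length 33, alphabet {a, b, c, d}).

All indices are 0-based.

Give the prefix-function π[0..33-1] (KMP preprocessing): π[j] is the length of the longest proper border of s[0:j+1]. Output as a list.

[0, 0, 0, 0, 0, 0, 0, 0, 0, 0, 0, 0, 0, 1, 0, 0, 0, 0, 1, 1, 2, 0, 1, 0, 1, 2, 1, 0, 0, 0, 1, 1, 2]

π[0] = 0
j=1 s[j]='b': π[1]=0 (border '')
j=2 s[j]='c': π[2]=0 (border '')
j=3 s[j]='c': π[3]=0 (border '')
j=4 s[j]='b': π[4]=0 (border '')
j=5 s[j]='c': π[5]=0 (border '')
j=6 s[j]='b': π[6]=0 (border '')
j=7 s[j]='b': π[7]=0 (border '')
j=8 s[j]='c': π[8]=0 (border '')
j=9 s[j]='b': π[9]=0 (border '')
j=10 s[j]='b': π[10]=0 (border '')
j=11 s[j]='c': π[11]=0 (border '')
j=12 s[j]='a': π[12]=0 (border '')
j=13 s[j]='d': π[13]=1 (border 'd')
j=14 s[j]='a': k: 1→0; π[14]=0 (border '')
j=15 s[j]='a': π[15]=0 (border '')
j=16 s[j]='b': π[16]=0 (border '')
j=17 s[j]='b': π[17]=0 (border '')
j=18 s[j]='d': π[18]=1 (border 'd')
j=19 s[j]='d': k: 1→0; π[19]=1 (border 'd')
j=20 s[j]='b': π[20]=2 (border 'db')
j=21 s[j]='b': k: 2→0; π[21]=0 (border '')
j=22 s[j]='d': π[22]=1 (border 'd')
j=23 s[j]='a': k: 1→0; π[23]=0 (border '')
j=24 s[j]='d': π[24]=1 (border 'd')
j=25 s[j]='b': π[25]=2 (border 'db')
j=26 s[j]='d': k: 2→0; π[26]=1 (border 'd')
j=27 s[j]='a': k: 1→0; π[27]=0 (border '')
j=28 s[j]='c': π[28]=0 (border '')
j=29 s[j]='b': π[29]=0 (border '')
j=30 s[j]='d': π[30]=1 (border 'd')
j=31 s[j]='d': k: 1→0; π[31]=1 (border 'd')
j=32 s[j]='b': π[32]=2 (border 'db')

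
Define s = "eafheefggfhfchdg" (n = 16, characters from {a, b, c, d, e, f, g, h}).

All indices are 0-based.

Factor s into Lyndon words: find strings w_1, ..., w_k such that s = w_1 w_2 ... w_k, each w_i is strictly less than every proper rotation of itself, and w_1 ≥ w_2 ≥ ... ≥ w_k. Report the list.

["e", "afheefggfhfchdg"]

emit factor 1: 'e' (i=0, period=1)
emit factor 2: 'afheefggfhfchdg' (i=1, period=15)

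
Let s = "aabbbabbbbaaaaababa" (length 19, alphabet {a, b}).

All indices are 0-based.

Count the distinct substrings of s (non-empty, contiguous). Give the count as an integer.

147

rank→(start, suffix):
  0 → (18, 'a')
  1 → (10, 'aaaaababa')
  2 → (11, 'aaaababa')
  3 → (12, 'aaababa')
  4 → (13, 'aababa')
  5 → (0, 'aabbbabbbbaaaaababa')
  6 → (16, 'aba')
  7 → (14, 'ababa')
  8 → (1, 'abbbabbbbaaaaababa')
  9 → (5, 'abbbbaaaaababa')
  10 → (17, 'ba')
  11 → (9, 'baaaaababa')
  12 → (15, 'baba')
  13 → (4, 'babbbbaaaaababa')
  14 → (8, 'bbaaaaababa')
  15 → (3, 'bbabbbbaaaaababa')
  16 → (7, 'bbbaaaaababa')
  17 → (2, 'bbbabbbbaaaaababa')
  18 → (6, 'bbbbaaaaababa')

SA = [18, 10, 11, 12, 13, 0, 16, 14, 1, 5, 17, 9, 15, 4, 8, 3, 7, 2, 6]
i: (SA[i-1],SA[i]) lcp shared
  1: (18,10) 1 'a'
  2: (10,11) 4 'aaaa'
  3: (11,12) 3 'aaa'
  4: (12,13) 2 'aa'
  5: (13,0) 3 'aab'
  6: (0,16) 1 'a'
  7: (16,14) 3 'aba'
  8: (14,1) 2 'ab'
  9: (1,5) 4 'abbb'
  10: (5,17) 0 ''
  11: (17,9) 2 'ba'
  12: (9,15) 2 'ba'
  13: (15,4) 3 'bab'
  14: (4,8) 1 'b'
  15: (8,3) 3 'bba'
  16: (3,7) 2 'bb'
  17: (7,2) 4 'bbba'
  18: (2,6) 3 'bbb'

n(n+1)/2 = 19·20/2 = 190
Σ LCP = 0 + 1 + 4 + 3 + 2 + 3 + 1 + 3 + 2 + 4 + 0 + 2 + 2 + 3 + 1 + 3 + 2 + 4 + 3 = 43
distinct = 190 − 43 = 147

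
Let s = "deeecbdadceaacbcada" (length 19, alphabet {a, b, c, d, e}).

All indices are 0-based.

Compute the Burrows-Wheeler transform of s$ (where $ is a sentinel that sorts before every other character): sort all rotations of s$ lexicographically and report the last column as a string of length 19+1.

adeacdccbaedaba$ceed

rank  rotation              last
    0  $deeecbdadceaacbcada  a
    1  a$deeecbdadceaacbcad  d
    2  aacbcada$deeecbdadce  e
    3  acbcada$deeecbdadcea  a
    4  ada$deeecbdadceaacbc  c
    5  adceaacbcada$deeecbd  d
    6  bcada$deeecbdadceaac  c
    7  bdadceaacbcada$deeec  c
    8  cada$deeecbdadceaacb  b
    9  cbcada$deeecbdadceaa  a
   10  cbdadceaacbcada$deee  e
   11  ceaacbcada$deeecbdad  d
   12  da$deeecbdadceaacbca  a
   13  dadceaacbcada$deeecb  b
   14  dceaacbcada$deeecbda  a
   15  deeecbdadceaacbcada$  $
   16  eaacbcada$deeecbdadc  c
   17  ecbdadceaacbcada$dee  e
   18  eecbdadceaacbcada$de  e
   19  eeecbdadceaacbcada$d  d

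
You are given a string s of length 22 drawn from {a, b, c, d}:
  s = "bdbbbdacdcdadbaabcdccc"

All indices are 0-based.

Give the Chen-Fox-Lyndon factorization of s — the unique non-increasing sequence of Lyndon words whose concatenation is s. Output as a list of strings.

["bd", "bbbd", "acdcdadb", "aabcdccc"]

emit factor 1: 'bd' (i=0, period=2)
emit factor 2: 'bbbd' (i=2, period=4)
emit factor 3: 'acdcdadb' (i=6, period=8)
emit factor 4: 'aabcdccc' (i=14, period=8)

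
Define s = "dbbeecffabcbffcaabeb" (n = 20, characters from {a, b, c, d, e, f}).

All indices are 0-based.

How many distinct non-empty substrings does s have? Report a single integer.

rank | idx | suffix
   0 |  15 | aabeb
   1 |   8 | abcbffcaabeb
   2 |  16 | abeb
   3 |  19 | b
   4 |   1 | bbeecffabcbffcaabeb
   5 |   9 | bcbffcaabeb
   6 |  17 | beb
   7 |   2 | beecffabcbffcaabeb
   8 |  11 | bffcaabeb
   9 |  14 | caabeb
  10 |  10 | cbffcaabeb
  11 |   5 | cffabcbffcaabeb
  12 |   0 | dbbeecffabcbffcaabeb
  13 |  18 | eb
  14 |   4 | ecffabcbffcaabeb
  15 |   3 | eecffabcbffcaabeb
  16 |   7 | fabcbffcaabeb
  17 |  13 | fcaabeb
  18 |   6 | ffabcbffcaabeb
  19 |  12 | ffcaabeb

SA = [15, 8, 16, 19, 1, 9, 17, 2, 11, 14, 10, 5, 0, 18, 4, 3, 7, 13, 6, 12]
i: (SA[i-1],SA[i]) lcp shared
  1: (15,8) 1 'a'
  2: (8,16) 2 'ab'
  3: (16,19) 0 ''
  4: (19,1) 1 'b'
  5: (1,9) 1 'b'
  6: (9,17) 1 'b'
  7: (17,2) 2 'be'
  8: (2,11) 1 'b'
  9: (11,14) 0 ''
  10: (14,10) 1 'c'
  11: (10,5) 1 'c'
  12: (5,0) 0 ''
  13: (0,18) 0 ''
  14: (18,4) 1 'e'
  15: (4,3) 1 'e'
  16: (3,7) 0 ''
  17: (7,13) 1 'f'
  18: (13,6) 1 'f'
  19: (6,12) 2 'ff'

n(n+1)/2 = 20·21/2 = 210
Σ LCP = 0 + 1 + 2 + 0 + 1 + 1 + 1 + 2 + 1 + 0 + 1 + 1 + 0 + 0 + 1 + 1 + 0 + 1 + 1 + 2 = 17
distinct = 210 − 17 = 193

193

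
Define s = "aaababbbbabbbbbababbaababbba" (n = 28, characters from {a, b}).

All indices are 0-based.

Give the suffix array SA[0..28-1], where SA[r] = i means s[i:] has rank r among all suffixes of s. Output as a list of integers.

sorted suffixes:
  #0 SA[0]=27  'a'
  #1 SA[1]=0  'aaababbbbabbbbbababbaababbba'
  #2 SA[2]=20  'aababbba'
  #3 SA[3]=1  'aababbbbabbbbbababbaababbba'
  #4 SA[4]=15  'ababbaababbba'
  #5 SA[5]=21  'ababbba'
  #6 SA[6]=2  'ababbbbabbbbbababbaababbba'
  #7 SA[7]=17  'abbaababbba'
  #8 SA[8]=23  'abbba'
  #9 SA[9]=4  'abbbbabbbbbababbaababbba'
  #10 SA[10]=9  'abbbbbababbaababbba'
  #11 SA[11]=26  'ba'
  #12 SA[12]=19  'baababbba'
  #13 SA[13]=14  'bababbaababbba'
  #14 SA[14]=16  'babbaababbba'
  #15 SA[15]=22  'babbba'
  #16 SA[16]=3  'babbbbabbbbbababbaababbba'
  #17 SA[17]=8  'babbbbbababbaababbba'
  #18 SA[18]=25  'bba'
  #19 SA[19]=18  'bbaababbba'
  #20 SA[20]=13  'bbababbaababbba'
  #21 SA[21]=7  'bbabbbbbababbaababbba'
  #22 SA[22]=24  'bbba'
  #23 SA[23]=12  'bbbababbaababbba'
  #24 SA[24]=6  'bbbabbbbbababbaababbba'
  #25 SA[25]=11  'bbbbababbaababbba'
  #26 SA[26]=5  'bbbbabbbbbababbaababbba'
  #27 SA[27]=10  'bbbbbababbaababbba'

[27, 0, 20, 1, 15, 21, 2, 17, 23, 4, 9, 26, 19, 14, 16, 22, 3, 8, 25, 18, 13, 7, 24, 12, 6, 11, 5, 10]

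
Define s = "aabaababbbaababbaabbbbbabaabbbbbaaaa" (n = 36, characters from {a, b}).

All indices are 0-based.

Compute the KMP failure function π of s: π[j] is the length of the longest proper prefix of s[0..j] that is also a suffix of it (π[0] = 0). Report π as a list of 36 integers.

[0, 1, 0, 1, 2, 3, 4, 0, 0, 0, 1, 2, 3, 4, 0, 0, 1, 2, 3, 0, 0, 0, 0, 1, 0, 1, 2, 3, 0, 0, 0, 0, 1, 2, 2, 2]

π[0] = 0
j=1 s[j]='a': π[1]=1 (border 'a')
j=2 s[j]='b': k: 1→0; π[2]=0 (border '')
j=3 s[j]='a': π[3]=1 (border 'a')
j=4 s[j]='a': π[4]=2 (border 'aa')
j=5 s[j]='b': π[5]=3 (border 'aab')
j=6 s[j]='a': π[6]=4 (border 'aaba')
j=7 s[j]='b': k: 4→1→0; π[7]=0 (border '')
j=8 s[j]='b': π[8]=0 (border '')
j=9 s[j]='b': π[9]=0 (border '')
j=10 s[j]='a': π[10]=1 (border 'a')
j=11 s[j]='a': π[11]=2 (border 'aa')
j=12 s[j]='b': π[12]=3 (border 'aab')
j=13 s[j]='a': π[13]=4 (border 'aaba')
j=14 s[j]='b': k: 4→1→0; π[14]=0 (border '')
j=15 s[j]='b': π[15]=0 (border '')
j=16 s[j]='a': π[16]=1 (border 'a')
j=17 s[j]='a': π[17]=2 (border 'aa')
j=18 s[j]='b': π[18]=3 (border 'aab')
j=19 s[j]='b': k: 3→0; π[19]=0 (border '')
j=20 s[j]='b': π[20]=0 (border '')
j=21 s[j]='b': π[21]=0 (border '')
j=22 s[j]='b': π[22]=0 (border '')
j=23 s[j]='a': π[23]=1 (border 'a')
j=24 s[j]='b': k: 1→0; π[24]=0 (border '')
j=25 s[j]='a': π[25]=1 (border 'a')
j=26 s[j]='a': π[26]=2 (border 'aa')
j=27 s[j]='b': π[27]=3 (border 'aab')
j=28 s[j]='b': k: 3→0; π[28]=0 (border '')
j=29 s[j]='b': π[29]=0 (border '')
j=30 s[j]='b': π[30]=0 (border '')
j=31 s[j]='b': π[31]=0 (border '')
j=32 s[j]='a': π[32]=1 (border 'a')
j=33 s[j]='a': π[33]=2 (border 'aa')
j=34 s[j]='a': k: 2→1; π[34]=2 (border 'aa')
j=35 s[j]='a': k: 2→1; π[35]=2 (border 'aa')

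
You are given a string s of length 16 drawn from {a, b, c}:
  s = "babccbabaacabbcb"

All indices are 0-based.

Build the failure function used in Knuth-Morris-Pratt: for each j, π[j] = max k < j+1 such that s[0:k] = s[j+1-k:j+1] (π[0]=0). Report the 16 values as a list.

[0, 0, 1, 0, 0, 1, 2, 3, 2, 0, 0, 0, 1, 1, 0, 1]

π[0] = 0
j=1 s[j]='a': π[1]=0 (border '')
j=2 s[j]='b': π[2]=1 (border 'b')
j=3 s[j]='c': k: 1→0; π[3]=0 (border '')
j=4 s[j]='c': π[4]=0 (border '')
j=5 s[j]='b': π[5]=1 (border 'b')
j=6 s[j]='a': π[6]=2 (border 'ba')
j=7 s[j]='b': π[7]=3 (border 'bab')
j=8 s[j]='a': k: 3→1; π[8]=2 (border 'ba')
j=9 s[j]='a': k: 2→0; π[9]=0 (border '')
j=10 s[j]='c': π[10]=0 (border '')
j=11 s[j]='a': π[11]=0 (border '')
j=12 s[j]='b': π[12]=1 (border 'b')
j=13 s[j]='b': k: 1→0; π[13]=1 (border 'b')
j=14 s[j]='c': k: 1→0; π[14]=0 (border '')
j=15 s[j]='b': π[15]=1 (border 'b')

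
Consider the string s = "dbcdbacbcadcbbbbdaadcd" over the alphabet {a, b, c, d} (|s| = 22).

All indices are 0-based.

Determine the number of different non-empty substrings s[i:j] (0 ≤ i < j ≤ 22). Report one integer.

225

rank→(start, suffix):
  0 → (17, 'aadcd')
  1 → (5, 'acbcadcbbbbdaadcd')
  2 → (9, 'adcbbbbdaadcd')
  3 → (18, 'adcd')
  4 → (4, 'bacbcadcbbbbdaadcd')
  5 → (12, 'bbbbdaadcd')
  6 → (13, 'bbbdaadcd')
  7 → (14, 'bbdaadcd')
  8 → (7, 'bcadcbbbbdaadcd')
  9 → (1, 'bcdbacbcadcbbbbdaadcd')
  10 → (15, 'bdaadcd')
  11 → (8, 'cadcbbbbdaadcd')
  12 → (11, 'cbbbbdaadcd')
  13 → (6, 'cbcadcbbbbdaadcd')
  14 → (20, 'cd')
  15 → (2, 'cdbacbcadcbbbbdaadcd')
  16 → (21, 'd')
  17 → (16, 'daadcd')
  18 → (3, 'dbacbcadcbbbbdaadcd')
  19 → (0, 'dbcdbacbcadcbbbbdaadcd')
  20 → (10, 'dcbbbbdaadcd')
  21 → (19, 'dcd')

SA = [17, 5, 9, 18, 4, 12, 13, 14, 7, 1, 15, 8, 11, 6, 20, 2, 21, 16, 3, 0, 10, 19]
rank  pair      lcp
   1  s[17:],s[5:]  1  'a'
   2  s[5:],s[9:]  1  'a'
   3  s[9:],s[18:]  3  'adc'
   4  s[18:],s[4:]  0  ''
   5  s[4:],s[12:]  1  'b'
   6  s[12:],s[13:]  3  'bbb'
   7  s[13:],s[14:]  2  'bb'
   8  s[14:],s[7:]  1  'b'
   9  s[7:],s[1:]  2  'bc'
  10  s[1:],s[15:]  1  'b'
  11  s[15:],s[8:]  0  ''
  12  s[8:],s[11:]  1  'c'
  13  s[11:],s[6:]  2  'cb'
  14  s[6:],s[20:]  1  'c'
  15  s[20:],s[2:]  2  'cd'
  16  s[2:],s[21:]  0  ''
  17  s[21:],s[16:]  1  'd'
  18  s[16:],s[3:]  1  'd'
  19  s[3:],s[0:]  2  'db'
  20  s[0:],s[10:]  1  'd'
  21  s[10:],s[19:]  2  'dc'

n(n+1)/2 = 22·23/2 = 253
Σ LCP = 0 + 1 + 1 + 3 + 0 + 1 + 3 + 2 + 1 + 2 + 1 + 0 + 1 + 2 + 1 + 2 + 0 + 1 + 1 + 2 + 1 + 2 = 28
distinct = 253 − 28 = 225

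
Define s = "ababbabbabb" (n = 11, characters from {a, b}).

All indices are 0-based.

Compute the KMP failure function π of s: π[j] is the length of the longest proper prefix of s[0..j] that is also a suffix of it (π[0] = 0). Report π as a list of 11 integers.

[0, 0, 1, 2, 0, 1, 2, 0, 1, 2, 0]

π[0] = 0
j=1 s[j]='b': π[1]=0 (border '')
j=2 s[j]='a': π[2]=1 (border 'a')
j=3 s[j]='b': π[3]=2 (border 'ab')
j=4 s[j]='b': k: 2→0; π[4]=0 (border '')
j=5 s[j]='a': π[5]=1 (border 'a')
j=6 s[j]='b': π[6]=2 (border 'ab')
j=7 s[j]='b': k: 2→0; π[7]=0 (border '')
j=8 s[j]='a': π[8]=1 (border 'a')
j=9 s[j]='b': π[9]=2 (border 'ab')
j=10 s[j]='b': k: 2→0; π[10]=0 (border '')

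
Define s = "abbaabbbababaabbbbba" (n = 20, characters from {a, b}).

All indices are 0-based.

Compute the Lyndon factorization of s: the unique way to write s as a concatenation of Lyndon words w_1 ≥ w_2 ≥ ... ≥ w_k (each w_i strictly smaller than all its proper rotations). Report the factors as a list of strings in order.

["abb", "aabbbababaabbbbb", "a"]

emit factor 1: 'abb' (i=0, period=3)
emit factor 2: 'aabbbababaabbbbb' (i=3, period=16)
emit factor 3: 'a' (i=19, period=1)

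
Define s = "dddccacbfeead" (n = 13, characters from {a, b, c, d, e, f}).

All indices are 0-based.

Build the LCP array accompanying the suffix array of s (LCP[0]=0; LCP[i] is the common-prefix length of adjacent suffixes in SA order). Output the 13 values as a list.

[0, 1, 0, 0, 1, 1, 0, 1, 1, 2, 0, 1, 0]

rank→(start, suffix):
  0 → (5, 'acbfeead')
  1 → (11, 'ad')
  2 → (7, 'bfeead')
  3 → (4, 'cacbfeead')
  4 → (6, 'cbfeead')
  5 → (3, 'ccacbfeead')
  6 → (12, 'd')
  7 → (2, 'dccacbfeead')
  8 → (1, 'ddccacbfeead')
  9 → (0, 'dddccacbfeead')
  10 → (10, 'ead')
  11 → (9, 'eead')
  12 → (8, 'feead')

SA = [5, 11, 7, 4, 6, 3, 12, 2, 1, 0, 10, 9, 8]
rank  pair      lcp
   1  s[5:],s[11:]  1  'a'
   2  s[11:],s[7:]  0  ''
   3  s[7:],s[4:]  0  ''
   4  s[4:],s[6:]  1  'c'
   5  s[6:],s[3:]  1  'c'
   6  s[3:],s[12:]  0  ''
   7  s[12:],s[2:]  1  'd'
   8  s[2:],s[1:]  1  'd'
   9  s[1:],s[0:]  2  'dd'
  10  s[0:],s[10:]  0  ''
  11  s[10:],s[9:]  1  'e'
  12  s[9:],s[8:]  0  ''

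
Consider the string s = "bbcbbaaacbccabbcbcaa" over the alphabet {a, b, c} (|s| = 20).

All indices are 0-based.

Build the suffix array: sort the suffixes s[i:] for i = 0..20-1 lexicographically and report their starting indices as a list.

[19, 18, 5, 6, 12, 7, 4, 3, 0, 13, 16, 1, 14, 9, 17, 11, 2, 15, 8, 10]

sorted suffixes:
  #0 SA[0]=19  'a'
  #1 SA[1]=18  'aa'
  #2 SA[2]=5  'aaacbccabbcbcaa'
  #3 SA[3]=6  'aacbccabbcbcaa'
  #4 SA[4]=12  'abbcbcaa'
  #5 SA[5]=7  'acbccabbcbcaa'
  #6 SA[6]=4  'baaacbccabbcbcaa'
  #7 SA[7]=3  'bbaaacbccabbcbcaa'
  #8 SA[8]=0  'bbcbbaaacbccabbcbcaa'
  #9 SA[9]=13  'bbcbcaa'
  #10 SA[10]=16  'bcaa'
  #11 SA[11]=1  'bcbbaaacbccabbcbcaa'
  #12 SA[12]=14  'bcbcaa'
  #13 SA[13]=9  'bccabbcbcaa'
  #14 SA[14]=17  'caa'
  #15 SA[15]=11  'cabbcbcaa'
  #16 SA[16]=2  'cbbaaacbccabbcbcaa'
  #17 SA[17]=15  'cbcaa'
  #18 SA[18]=8  'cbccabbcbcaa'
  #19 SA[19]=10  'ccabbcbcaa'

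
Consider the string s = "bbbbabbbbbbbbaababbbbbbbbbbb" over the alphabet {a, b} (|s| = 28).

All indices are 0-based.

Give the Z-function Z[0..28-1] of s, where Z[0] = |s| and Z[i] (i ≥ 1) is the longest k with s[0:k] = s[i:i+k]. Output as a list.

Z[0]=28
i=1: outside box; Z[1]=3 grow→box=[1,4)
i=2: min(r-i=2, Z[1]=3)=2; Z[2]=2
i=3: min(r-i=1, Z[2]=2)=1; Z[3]=1
i=4: outside box; Z[4]=0
i=5: outside box; Z[5]=4 grow→box=[5,9)
i=6: min(r-i=3, Z[1]=3)=3; Z[6]=4 grow→box=[6,10)
i=7: min(r-i=3, Z[1]=3)=3; Z[7]=4 grow→box=[7,11)
i=8: min(r-i=3, Z[1]=3)=3; Z[8]=4 grow→box=[8,12)
i=9: min(r-i=3, Z[1]=3)=3; Z[9]=5 grow→box=[9,14)
i=10: min(r-i=4, Z[1]=3)=3; Z[10]=3
i=11: min(r-i=3, Z[2]=2)=2; Z[11]=2
i=12: min(r-i=2, Z[3]=1)=1; Z[12]=1
i=13: min(r-i=1, Z[4]=0)=0; Z[13]=0
i=14: outside box; Z[14]=0
i=15: outside box; Z[15]=1 grow→box=[15,16)
i=16: outside box; Z[16]=0
i=17: outside box; Z[17]=4 grow→box=[17,21)
i=18: min(r-i=3, Z[1]=3)=3; Z[18]=4 grow→box=[18,22)
i=19: min(r-i=3, Z[1]=3)=3; Z[19]=4 grow→box=[19,23)
i=20: min(r-i=3, Z[1]=3)=3; Z[20]=4 grow→box=[20,24)
i=21: min(r-i=3, Z[1]=3)=3; Z[21]=4 grow→box=[21,25)
i=22: min(r-i=3, Z[1]=3)=3; Z[22]=4 grow→box=[22,26)
i=23: min(r-i=3, Z[1]=3)=3; Z[23]=4 grow→box=[23,27)
i=24: min(r-i=3, Z[1]=3)=3; Z[24]=4 grow→box=[24,28)
i=25: min(r-i=3, Z[1]=3)=3; Z[25]=3
i=26: min(r-i=2, Z[2]=2)=2; Z[26]=2
i=27: min(r-i=1, Z[3]=1)=1; Z[27]=1

[28, 3, 2, 1, 0, 4, 4, 4, 4, 5, 3, 2, 1, 0, 0, 1, 0, 4, 4, 4, 4, 4, 4, 4, 4, 3, 2, 1]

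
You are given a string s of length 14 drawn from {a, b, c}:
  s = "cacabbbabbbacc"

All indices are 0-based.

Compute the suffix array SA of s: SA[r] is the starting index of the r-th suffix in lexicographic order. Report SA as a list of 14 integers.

[3, 7, 1, 11, 6, 10, 5, 9, 4, 8, 13, 2, 0, 12]

rank→(start, suffix):
  0 → (3, 'abbbabbbacc')
  1 → (7, 'abbbacc')
  2 → (1, 'acabbbabbbacc')
  3 → (11, 'acc')
  4 → (6, 'babbbacc')
  5 → (10, 'bacc')
  6 → (5, 'bbabbbacc')
  7 → (9, 'bbacc')
  8 → (4, 'bbbabbbacc')
  9 → (8, 'bbbacc')
  10 → (13, 'c')
  11 → (2, 'cabbbabbbacc')
  12 → (0, 'cacabbbabbbacc')
  13 → (12, 'cc')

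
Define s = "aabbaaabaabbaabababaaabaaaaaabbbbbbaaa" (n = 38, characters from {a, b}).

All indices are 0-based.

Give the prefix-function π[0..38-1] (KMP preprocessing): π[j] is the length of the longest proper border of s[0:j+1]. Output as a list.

[0, 1, 0, 0, 1, 2, 2, 3, 1, 2, 3, 4, 5, 6, 3, 1, 0, 1, 0, 1, 2, 2, 3, 1, 2, 2, 2, 2, 2, 3, 4, 0, 0, 0, 0, 1, 2, 2]

π[0] = 0
j=1 s[j]='a': π[1]=1 (border 'a')
j=2 s[j]='b': k: 1→0; π[2]=0 (border '')
j=3 s[j]='b': π[3]=0 (border '')
j=4 s[j]='a': π[4]=1 (border 'a')
j=5 s[j]='a': π[5]=2 (border 'aa')
j=6 s[j]='a': k: 2→1; π[6]=2 (border 'aa')
j=7 s[j]='b': π[7]=3 (border 'aab')
j=8 s[j]='a': k: 3→0; π[8]=1 (border 'a')
j=9 s[j]='a': π[9]=2 (border 'aa')
j=10 s[j]='b': π[10]=3 (border 'aab')
j=11 s[j]='b': π[11]=4 (border 'aabb')
j=12 s[j]='a': π[12]=5 (border 'aabba')
j=13 s[j]='a': π[13]=6 (border 'aabbaa')
j=14 s[j]='b': k: 6→2; π[14]=3 (border 'aab')
j=15 s[j]='a': k: 3→0; π[15]=1 (border 'a')
j=16 s[j]='b': k: 1→0; π[16]=0 (border '')
j=17 s[j]='a': π[17]=1 (border 'a')
j=18 s[j]='b': k: 1→0; π[18]=0 (border '')
j=19 s[j]='a': π[19]=1 (border 'a')
j=20 s[j]='a': π[20]=2 (border 'aa')
j=21 s[j]='a': k: 2→1; π[21]=2 (border 'aa')
j=22 s[j]='b': π[22]=3 (border 'aab')
j=23 s[j]='a': k: 3→0; π[23]=1 (border 'a')
j=24 s[j]='a': π[24]=2 (border 'aa')
j=25 s[j]='a': k: 2→1; π[25]=2 (border 'aa')
j=26 s[j]='a': k: 2→1; π[26]=2 (border 'aa')
j=27 s[j]='a': k: 2→1; π[27]=2 (border 'aa')
j=28 s[j]='a': k: 2→1; π[28]=2 (border 'aa')
j=29 s[j]='b': π[29]=3 (border 'aab')
j=30 s[j]='b': π[30]=4 (border 'aabb')
j=31 s[j]='b': k: 4→0; π[31]=0 (border '')
j=32 s[j]='b': π[32]=0 (border '')
j=33 s[j]='b': π[33]=0 (border '')
j=34 s[j]='b': π[34]=0 (border '')
j=35 s[j]='a': π[35]=1 (border 'a')
j=36 s[j]='a': π[36]=2 (border 'aa')
j=37 s[j]='a': k: 2→1; π[37]=2 (border 'aa')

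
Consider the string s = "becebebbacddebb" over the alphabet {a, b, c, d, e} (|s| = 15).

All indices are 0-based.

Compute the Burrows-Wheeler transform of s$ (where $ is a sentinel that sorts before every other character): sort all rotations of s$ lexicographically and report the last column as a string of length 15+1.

rank  rotation          last
    0  $becebebbacddebb  b
    1  acddebb$becebebb  b
    2  b$becebebbacddeb  b
    3  bacddebb$becebeb  b
    4  bb$becebebbacdde  e
    5  bbacddebb$becebe  e
    6  bebbacddebb$bece  e
    7  becebebbacddebb$  $
    8  cddebb$becebebba  a
    9  cebebbacddebb$be  e
   10  ddebb$becebebbac  c
   11  debb$becebebbacd  d
   12  ebb$becebebbacdd  d
   13  ebbacddebb$beceb  b
   14  ebebbacddebb$bec  c
   15  ecebebbacddebb$b  b

bbbbeee$aecddbcb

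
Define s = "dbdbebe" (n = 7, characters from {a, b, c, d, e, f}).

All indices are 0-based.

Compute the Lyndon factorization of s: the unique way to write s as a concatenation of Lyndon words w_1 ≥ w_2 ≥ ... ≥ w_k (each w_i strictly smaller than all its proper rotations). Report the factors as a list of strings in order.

emit factor 1: 'd' (i=0, period=1)
emit factor 2: 'bdbebe' (i=1, period=6)

["d", "bdbebe"]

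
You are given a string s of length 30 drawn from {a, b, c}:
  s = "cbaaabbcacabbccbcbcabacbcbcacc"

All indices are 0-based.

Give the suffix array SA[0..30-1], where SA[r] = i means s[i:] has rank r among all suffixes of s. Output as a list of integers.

sorted suffixes:
  #0 SA[0]=2  'aaabbcacabbccbcbcabacbcbcacc'
  #1 SA[1]=3  'aabbcacabbccbcbcabacbcbcacc'
  #2 SA[2]=19  'abacbcbcacc'
  #3 SA[3]=4  'abbcacabbccbcbcabacbcbcacc'
  #4 SA[4]=10  'abbccbcbcabacbcbcacc'
  #5 SA[5]=8  'acabbccbcbcabacbcbcacc'
  #6 SA[6]=21  'acbcbcacc'
  #7 SA[7]=27  'acc'
  #8 SA[8]=1  'baaabbcacabbccbcbcabacbcbcacc'
  #9 SA[9]=20  'bacbcbcacc'
  #10 SA[10]=5  'bbcacabbccbcbcabacbcbcacc'
  #11 SA[11]=11  'bbccbcbcabacbcbcacc'
  #12 SA[12]=17  'bcabacbcbcacc'
  #13 SA[13]=6  'bcacabbccbcbcabacbcbcacc'
  #14 SA[14]=25  'bcacc'
  #15 SA[15]=15  'bcbcabacbcbcacc'
  #16 SA[16]=23  'bcbcacc'
  #17 SA[17]=12  'bccbcbcabacbcbcacc'
  #18 SA[18]=29  'c'
  #19 SA[19]=18  'cabacbcbcacc'
  #20 SA[20]=9  'cabbccbcbcabacbcbcacc'
  #21 SA[21]=7  'cacabbccbcbcabacbcbcacc'
  #22 SA[22]=26  'cacc'
  #23 SA[23]=0  'cbaaabbcacabbccbcbcabacbcbcacc'
  #24 SA[24]=16  'cbcabacbcbcacc'
  #25 SA[25]=24  'cbcacc'
  #26 SA[26]=14  'cbcbcabacbcbcacc'
  #27 SA[27]=22  'cbcbcacc'
  #28 SA[28]=28  'cc'
  #29 SA[29]=13  'ccbcbcabacbcbcacc'

[2, 3, 19, 4, 10, 8, 21, 27, 1, 20, 5, 11, 17, 6, 25, 15, 23, 12, 29, 18, 9, 7, 26, 0, 16, 24, 14, 22, 28, 13]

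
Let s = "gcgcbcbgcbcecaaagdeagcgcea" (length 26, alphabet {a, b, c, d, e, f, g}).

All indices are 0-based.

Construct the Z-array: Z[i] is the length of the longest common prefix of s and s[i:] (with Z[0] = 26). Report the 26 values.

Z[0]=26
i=1: fresh scan; Z[1]=0
i=2: fresh scan; Z[2]=2 extend→box=[2,4)
i=3: min(r-i=1, Z[1]=0)=0; Z[3]=0
i=4: fresh scan; Z[4]=0
i=5: fresh scan; Z[5]=0
i=6: fresh scan; Z[6]=0
i=7: fresh scan; Z[7]=2 extend→box=[7,9)
i=8: min(r-i=1, Z[1]=0)=0; Z[8]=0
i=9: fresh scan; Z[9]=0
i=10: fresh scan; Z[10]=0
i=11: fresh scan; Z[11]=0
i=12: fresh scan; Z[12]=0
i=13: fresh scan; Z[13]=0
i=14: fresh scan; Z[14]=0
i=15: fresh scan; Z[15]=0
i=16: fresh scan; Z[16]=1 extend→box=[16,17)
i=17: fresh scan; Z[17]=0
i=18: fresh scan; Z[18]=0
i=19: fresh scan; Z[19]=0
i=20: fresh scan; Z[20]=4 extend→box=[20,24)
i=21: min(r-i=3, Z[1]=0)=0; Z[21]=0
i=22: min(r-i=2, Z[2]=2)=2; Z[22]=2
i=23: min(r-i=1, Z[3]=0)=0; Z[23]=0
i=24: fresh scan; Z[24]=0
i=25: fresh scan; Z[25]=0

[26, 0, 2, 0, 0, 0, 0, 2, 0, 0, 0, 0, 0, 0, 0, 0, 1, 0, 0, 0, 4, 0, 2, 0, 0, 0]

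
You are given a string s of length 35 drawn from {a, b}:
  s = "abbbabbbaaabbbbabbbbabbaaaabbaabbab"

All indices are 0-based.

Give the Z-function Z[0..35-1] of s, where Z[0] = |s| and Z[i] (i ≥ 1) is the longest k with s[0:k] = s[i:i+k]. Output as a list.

Z[0]=35
i=1: i≥r, start 0; Z[1]=0
i=2: i≥r, start 0; Z[2]=0
i=3: i≥r, start 0; Z[3]=0
i=4: i≥r, start 0; Z[4]=5 extend→box=[4,9)
i=5: min(r-i=4, Z[1]=0)=0; Z[5]=0
i=6: min(r-i=3, Z[2]=0)=0; Z[6]=0
i=7: min(r-i=2, Z[3]=0)=0; Z[7]=0
i=8: min(r-i=1, Z[4]=5)=1; Z[8]=1
i=9: i≥r, start 0; Z[9]=1 extend→box=[9,10)
i=10: i≥r, start 0; Z[10]=4 extend→box=[10,14)
i=11: min(r-i=3, Z[1]=0)=0; Z[11]=0
i=12: min(r-i=2, Z[2]=0)=0; Z[12]=0
i=13: min(r-i=1, Z[3]=0)=0; Z[13]=0
i=14: i≥r, start 0; Z[14]=0
i=15: i≥r, start 0; Z[15]=4 extend→box=[15,19)
i=16: min(r-i=3, Z[1]=0)=0; Z[16]=0
i=17: min(r-i=2, Z[2]=0)=0; Z[17]=0
i=18: min(r-i=1, Z[3]=0)=0; Z[18]=0
i=19: i≥r, start 0; Z[19]=0
i=20: i≥r, start 0; Z[20]=3 extend→box=[20,23)
i=21: min(r-i=2, Z[1]=0)=0; Z[21]=0
i=22: min(r-i=1, Z[2]=0)=0; Z[22]=0
i=23: i≥r, start 0; Z[23]=1 extend→box=[23,24)
i=24: i≥r, start 0; Z[24]=1 extend→box=[24,25)
i=25: i≥r, start 0; Z[25]=1 extend→box=[25,26)
i=26: i≥r, start 0; Z[26]=3 extend→box=[26,29)
i=27: min(r-i=2, Z[1]=0)=0; Z[27]=0
i=28: min(r-i=1, Z[2]=0)=0; Z[28]=0
i=29: i≥r, start 0; Z[29]=1 extend→box=[29,30)
i=30: i≥r, start 0; Z[30]=3 extend→box=[30,33)
i=31: min(r-i=2, Z[1]=0)=0; Z[31]=0
i=32: min(r-i=1, Z[2]=0)=0; Z[32]=0
i=33: i≥r, start 0; Z[33]=2 extend→box=[33,35)
i=34: min(r-i=1, Z[1]=0)=0; Z[34]=0

[35, 0, 0, 0, 5, 0, 0, 0, 1, 1, 4, 0, 0, 0, 0, 4, 0, 0, 0, 0, 3, 0, 0, 1, 1, 1, 3, 0, 0, 1, 3, 0, 0, 2, 0]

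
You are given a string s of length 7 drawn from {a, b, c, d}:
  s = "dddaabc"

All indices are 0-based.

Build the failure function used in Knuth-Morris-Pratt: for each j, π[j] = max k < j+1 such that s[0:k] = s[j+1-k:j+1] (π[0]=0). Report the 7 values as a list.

[0, 1, 2, 0, 0, 0, 0]

π[0] = 0
j=1 s[j]='d': π[1]=1 (border 'd')
j=2 s[j]='d': π[2]=2 (border 'dd')
j=3 s[j]='a': k: 2→1→0; π[3]=0 (border '')
j=4 s[j]='a': π[4]=0 (border '')
j=5 s[j]='b': π[5]=0 (border '')
j=6 s[j]='c': π[6]=0 (border '')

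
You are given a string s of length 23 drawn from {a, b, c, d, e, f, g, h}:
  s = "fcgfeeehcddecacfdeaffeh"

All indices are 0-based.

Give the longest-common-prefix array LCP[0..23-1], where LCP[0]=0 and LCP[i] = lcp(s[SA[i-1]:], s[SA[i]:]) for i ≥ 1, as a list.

sorted suffixes:
  #0 SA[0]=13  'acfdeaffeh'
  #1 SA[1]=18  'affeh'
  #2 SA[2]=12  'cacfdeaffeh'
  #3 SA[3]=8  'cddecacfdeaffeh'
  #4 SA[4]=14  'cfdeaffeh'
  #5 SA[5]=1  'cgfeeehcddecacfdeaffeh'
  #6 SA[6]=9  'ddecacfdeaffeh'
  #7 SA[7]=16  'deaffeh'
  #8 SA[8]=10  'decacfdeaffeh'
  #9 SA[9]=17  'eaffeh'
  #10 SA[10]=11  'ecacfdeaffeh'
  #11 SA[11]=4  'eeehcddecacfdeaffeh'
  #12 SA[12]=5  'eehcddecacfdeaffeh'
  #13 SA[13]=21  'eh'
  #14 SA[14]=6  'ehcddecacfdeaffeh'
  #15 SA[15]=0  'fcgfeeehcddecacfdeaffeh'
  #16 SA[16]=15  'fdeaffeh'
  #17 SA[17]=3  'feeehcddecacfdeaffeh'
  #18 SA[18]=20  'feh'
  #19 SA[19]=19  'ffeh'
  #20 SA[20]=2  'gfeeehcddecacfdeaffeh'
  #21 SA[21]=22  'h'
  #22 SA[22]=7  'hcddecacfdeaffeh'

SA = [13, 18, 12, 8, 14, 1, 9, 16, 10, 17, 11, 4, 5, 21, 6, 0, 15, 3, 20, 19, 2, 22, 7]
rank  pair      lcp
   1  s[13:],s[18:]  1  'a'
   2  s[18:],s[12:]  0  ''
   3  s[12:],s[8:]  1  'c'
   4  s[8:],s[14:]  1  'c'
   5  s[14:],s[1:]  1  'c'
   6  s[1:],s[9:]  0  ''
   7  s[9:],s[16:]  1  'd'
   8  s[16:],s[10:]  2  'de'
   9  s[10:],s[17:]  0  ''
  10  s[17:],s[11:]  1  'e'
  11  s[11:],s[4:]  1  'e'
  12  s[4:],s[5:]  2  'ee'
  13  s[5:],s[21:]  1  'e'
  14  s[21:],s[6:]  2  'eh'
  15  s[6:],s[0:]  0  ''
  16  s[0:],s[15:]  1  'f'
  17  s[15:],s[3:]  1  'f'
  18  s[3:],s[20:]  2  'fe'
  19  s[20:],s[19:]  1  'f'
  20  s[19:],s[2:]  0  ''
  21  s[2:],s[22:]  0  ''
  22  s[22:],s[7:]  1  'h'

[0, 1, 0, 1, 1, 1, 0, 1, 2, 0, 1, 1, 2, 1, 2, 0, 1, 1, 2, 1, 0, 0, 1]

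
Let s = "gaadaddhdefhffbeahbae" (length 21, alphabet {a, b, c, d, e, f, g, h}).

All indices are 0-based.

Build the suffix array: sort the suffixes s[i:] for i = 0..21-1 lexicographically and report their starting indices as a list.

rank→(start, suffix):
  0 → (1, 'aadaddhdefhffbeahbae')
  1 → (2, 'adaddhdefhffbeahbae')
  2 → (4, 'addhdefhffbeahbae')
  3 → (19, 'ae')
  4 → (16, 'ahbae')
  5 → (18, 'bae')
  6 → (14, 'beahbae')
  7 → (3, 'daddhdefhffbeahbae')
  8 → (5, 'ddhdefhffbeahbae')
  9 → (8, 'defhffbeahbae')
  10 → (6, 'dhdefhffbeahbae')
  11 → (20, 'e')
  12 → (15, 'eahbae')
  13 → (9, 'efhffbeahbae')
  14 → (13, 'fbeahbae')
  15 → (12, 'ffbeahbae')
  16 → (10, 'fhffbeahbae')
  17 → (0, 'gaadaddhdefhffbeahbae')
  18 → (17, 'hbae')
  19 → (7, 'hdefhffbeahbae')
  20 → (11, 'hffbeahbae')

[1, 2, 4, 19, 16, 18, 14, 3, 5, 8, 6, 20, 15, 9, 13, 12, 10, 0, 17, 7, 11]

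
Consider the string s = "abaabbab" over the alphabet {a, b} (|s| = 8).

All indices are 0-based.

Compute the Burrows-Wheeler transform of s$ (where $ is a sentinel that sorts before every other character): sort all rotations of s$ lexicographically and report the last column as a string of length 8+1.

rank  rotation   last
    0  $abaabbab  b
    1  aabbab$ab  b
    2  ab$abaabb  b
    3  abaabbab$  $
    4  abbab$aba  a
    5  b$abaabba  a
    6  baabbab$a  a
    7  bab$abaab  b
    8  bbab$abaa  a

bbb$aaaba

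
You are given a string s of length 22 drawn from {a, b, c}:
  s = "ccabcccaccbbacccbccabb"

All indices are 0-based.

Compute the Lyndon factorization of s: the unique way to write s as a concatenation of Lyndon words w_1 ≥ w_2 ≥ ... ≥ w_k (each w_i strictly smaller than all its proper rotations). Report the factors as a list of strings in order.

emit factor 1: 'c' (i=0, period=1)
emit factor 2: 'c' (i=1, period=1)
emit factor 3: 'abcccaccbbacccbcc' (i=2, period=17)
emit factor 4: 'abb' (i=19, period=3)

["c", "c", "abcccaccbbacccbcc", "abb"]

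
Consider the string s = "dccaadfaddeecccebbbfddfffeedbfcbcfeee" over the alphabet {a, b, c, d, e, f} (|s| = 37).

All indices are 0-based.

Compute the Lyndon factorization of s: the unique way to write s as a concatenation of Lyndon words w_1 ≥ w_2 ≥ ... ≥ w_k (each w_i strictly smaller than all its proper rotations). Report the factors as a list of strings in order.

["d", "c", "c", "aadfaddeecccebbbfddfffeedbfcbcfeee"]

emit factor 1: 'd' (i=0, period=1)
emit factor 2: 'c' (i=1, period=1)
emit factor 3: 'c' (i=2, period=1)
emit factor 4: 'aadfaddeecccebbbfddfffeedbfcbcfeee' (i=3, period=34)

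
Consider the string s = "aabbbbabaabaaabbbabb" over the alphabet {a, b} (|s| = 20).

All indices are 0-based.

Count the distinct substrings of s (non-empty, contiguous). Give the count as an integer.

160

rank | idx | suffix
   0 |  11 | aaabbbabb
   1 |   8 | aabaaabbbabb
   2 |  12 | aabbbabb
   3 |   0 | aabbbbabaabaaabbbabb
   4 |   9 | abaaabbbabb
   5 |   6 | abaabaaabbbabb
   6 |  17 | abb
   7 |  13 | abbbabb
   8 |   1 | abbbbabaabaaabbbabb
   9 |  19 | b
  10 |  10 | baaabbbabb
  11 |   7 | baabaaabbbabb
  12 |   5 | babaabaaabbbabb
  13 |  16 | babb
  14 |  18 | bb
  15 |   4 | bbabaabaaabbbabb
  16 |  15 | bbabb
  17 |   3 | bbbabaabaaabbbabb
  18 |  14 | bbbabb
  19 |   2 | bbbbabaabaaabbbabb

SA = [11, 8, 12, 0, 9, 6, 17, 13, 1, 19, 10, 7, 5, 16, 18, 4, 15, 3, 14, 2]
rank  pair      lcp
   1  s[11:],s[8:]  2  'aa'
   2  s[8:],s[12:]  3  'aab'
   3  s[12:],s[0:]  5  'aabbb'
   4  s[0:],s[9:]  1  'a'
   5  s[9:],s[6:]  4  'abaa'
   6  s[6:],s[17:]  2  'ab'
   7  s[17:],s[13:]  3  'abb'
   8  s[13:],s[1:]  4  'abbb'
   9  s[1:],s[19:]  0  ''
  10  s[19:],s[10:]  1  'b'
  11  s[10:],s[7:]  3  'baa'
  12  s[7:],s[5:]  2  'ba'
  13  s[5:],s[16:]  3  'bab'
  14  s[16:],s[18:]  1  'b'
  15  s[18:],s[4:]  2  'bb'
  16  s[4:],s[15:]  4  'bbab'
  17  s[15:],s[3:]  2  'bb'
  18  s[3:],s[14:]  5  'bbbab'
  19  s[14:],s[2:]  3  'bbb'

n(n+1)/2 = 20·21/2 = 210
Σ LCP = 0 + 2 + 3 + 5 + 1 + 4 + 2 + 3 + 4 + 0 + 1 + 3 + 2 + 3 + 1 + 2 + 4 + 2 + 5 + 3 = 50
distinct = 210 − 50 = 160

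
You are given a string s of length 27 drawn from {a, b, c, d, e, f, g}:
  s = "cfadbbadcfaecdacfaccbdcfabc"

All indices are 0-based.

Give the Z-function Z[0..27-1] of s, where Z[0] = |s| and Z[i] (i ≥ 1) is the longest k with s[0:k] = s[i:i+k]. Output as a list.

Z[0]=27
i=1: outside box; Z[1]=0
i=2: outside box; Z[2]=0
i=3: outside box; Z[3]=0
i=4: outside box; Z[4]=0
i=5: outside box; Z[5]=0
i=6: outside box; Z[6]=0
i=7: outside box; Z[7]=0
i=8: outside box; Z[8]=3 extend→box=[8,11)
i=9: min(r-i=2, Z[1]=0)=0; Z[9]=0
i=10: min(r-i=1, Z[2]=0)=0; Z[10]=0
i=11: outside box; Z[11]=0
i=12: outside box; Z[12]=1 extend→box=[12,13)
i=13: outside box; Z[13]=0
i=14: outside box; Z[14]=0
i=15: outside box; Z[15]=3 extend→box=[15,18)
i=16: min(r-i=2, Z[1]=0)=0; Z[16]=0
i=17: min(r-i=1, Z[2]=0)=0; Z[17]=0
i=18: outside box; Z[18]=1 extend→box=[18,19)
i=19: outside box; Z[19]=1 extend→box=[19,20)
i=20: outside box; Z[20]=0
i=21: outside box; Z[21]=0
i=22: outside box; Z[22]=3 extend→box=[22,25)
i=23: min(r-i=2, Z[1]=0)=0; Z[23]=0
i=24: min(r-i=1, Z[2]=0)=0; Z[24]=0
i=25: outside box; Z[25]=0
i=26: outside box; Z[26]=1 extend→box=[26,27)

[27, 0, 0, 0, 0, 0, 0, 0, 3, 0, 0, 0, 1, 0, 0, 3, 0, 0, 1, 1, 0, 0, 3, 0, 0, 0, 1]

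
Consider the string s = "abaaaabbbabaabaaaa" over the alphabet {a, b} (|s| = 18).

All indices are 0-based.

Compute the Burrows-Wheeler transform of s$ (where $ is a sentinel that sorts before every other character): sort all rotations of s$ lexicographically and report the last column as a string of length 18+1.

aaaabbabaa$baaaabba

rank  rotation             last
    0  $abaaaabbbabaabaaaa  a
    1  a$abaaaabbbabaabaaa  a
    2  aa$abaaaabbbabaabaa  a
    3  aaa$abaaaabbbabaaba  a
    4  aaaa$abaaaabbbabaab  b
    5  aaaabbbabaabaaaa$ab  b
    6  aaabbbabaabaaaa$aba  a
    7  aabaaaa$abaaaabbbab  b
    8  aabbbabaabaaaa$abaa  a
    9  abaaaa$abaaaabbbaba  a
   10  abaaaabbbabaabaaaa$  $
   11  abaabaaaa$abaaaabbb  b
   12  abbbabaabaaaa$abaaa  a
   13  baaaa$abaaaabbbabaa  a
   14  baaaabbbabaabaaaa$a  a
   15  baabaaaa$abaaaabbba  a
   16  babaabaaaa$abaaaabb  b
   17  bbabaabaaaa$abaaaab  b
   18  bbbabaabaaaa$abaaaa  a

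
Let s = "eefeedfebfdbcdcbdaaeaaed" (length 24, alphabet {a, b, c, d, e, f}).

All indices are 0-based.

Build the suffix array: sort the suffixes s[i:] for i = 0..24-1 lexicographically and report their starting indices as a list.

rank | idx | suffix
   0 |  17 | aaeaaed
   1 |  20 | aaed
   2 |  18 | aeaaed
   3 |  21 | aed
   4 |  11 | bcdcbdaaeaaed
   5 |  15 | bdaaeaaed
   6 |   8 | bfdbcdcbdaaeaaed
   7 |  14 | cbdaaeaaed
   8 |  12 | cdcbdaaeaaed
   9 |  23 | d
  10 |  16 | daaeaaed
  11 |  10 | dbcdcbdaaeaaed
  12 |  13 | dcbdaaeaaed
  13 |   5 | dfebfdbcdcbdaaeaaed
  14 |  19 | eaaed
  15 |   7 | ebfdbcdcbdaaeaaed
  16 |  22 | ed
  17 |   4 | edfebfdbcdcbdaaeaaed
  18 |   3 | eedfebfdbcdcbdaaeaaed
  19 |   0 | eefeedfebfdbcdcbdaaeaaed
  20 |   1 | efeedfebfdbcdcbdaaeaaed
  21 |   9 | fdbcdcbdaaeaaed
  22 |   6 | febfdbcdcbdaaeaaed
  23 |   2 | feedfebfdbcdcbdaaeaaed

[17, 20, 18, 21, 11, 15, 8, 14, 12, 23, 16, 10, 13, 5, 19, 7, 22, 4, 3, 0, 1, 9, 6, 2]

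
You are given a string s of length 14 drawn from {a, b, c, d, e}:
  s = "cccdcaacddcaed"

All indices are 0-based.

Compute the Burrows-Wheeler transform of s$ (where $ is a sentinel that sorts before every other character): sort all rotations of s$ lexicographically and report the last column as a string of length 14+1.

rank  rotation         last
    0  $cccdcaacddcaed  d
    1  aacddcaed$cccdc  c
    2  acddcaed$cccdca  a
    3  aed$cccdcaacddc  c
    4  caacddcaed$cccd  d
    5  caed$cccdcaacdd  d
    6  cccdcaacddcaed$  $
    7  ccdcaacddcaed$c  c
    8  cdcaacddcaed$cc  c
    9  cddcaed$cccdcaa  a
   10  d$cccdcaacddcae  e
   11  dcaacddcaed$ccc  c
   12  dcaed$cccdcaacd  d
   13  ddcaed$cccdcaac  c
   14  ed$cccdcaacddca  a

dcacdd$ccaecdca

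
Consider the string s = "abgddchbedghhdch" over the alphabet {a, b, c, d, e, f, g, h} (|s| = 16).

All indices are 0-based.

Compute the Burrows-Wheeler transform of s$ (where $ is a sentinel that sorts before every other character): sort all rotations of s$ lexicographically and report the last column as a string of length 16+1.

h$haddhdgebbdcchg

rank  rotation           last
    0  $abgddchbedghhdch  h
    1  abgddchbedghhdch$  $
    2  bedghhdch$abgddch  h
    3  bgddchbedghhdch$a  a
    4  ch$abgddchbedghhd  d
    5  chbedghhdch$abgdd  d
    6  dch$abgddchbedghh  h
    7  dchbedghhdch$abgd  d
    8  ddchbedghhdch$abg  g
    9  dghhdch$abgddchbe  e
   10  edghhdch$abgddchb  b
   11  gddchbedghhdch$ab  b
   12  ghhdch$abgddchbed  d
   13  h$abgddchbedghhdc  c
   14  hbedghhdch$abgddc  c
   15  hdch$abgddchbedgh  h
   16  hhdch$abgddchbedg  g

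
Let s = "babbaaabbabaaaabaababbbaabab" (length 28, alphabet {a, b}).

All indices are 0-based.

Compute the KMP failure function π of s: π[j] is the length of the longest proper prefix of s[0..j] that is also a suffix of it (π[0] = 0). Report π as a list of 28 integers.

π[0] = 0
j=1 s[j]='a': π[1]=0 (border '')
j=2 s[j]='b': π[2]=1 (border 'b')
j=3 s[j]='b': k: 1→0; π[3]=1 (border 'b')
j=4 s[j]='a': π[4]=2 (border 'ba')
j=5 s[j]='a': k: 2→0; π[5]=0 (border '')
j=6 s[j]='a': π[6]=0 (border '')
j=7 s[j]='b': π[7]=1 (border 'b')
j=8 s[j]='b': k: 1→0; π[8]=1 (border 'b')
j=9 s[j]='a': π[9]=2 (border 'ba')
j=10 s[j]='b': π[10]=3 (border 'bab')
j=11 s[j]='a': k: 3→1; π[11]=2 (border 'ba')
j=12 s[j]='a': k: 2→0; π[12]=0 (border '')
j=13 s[j]='a': π[13]=0 (border '')
j=14 s[j]='a': π[14]=0 (border '')
j=15 s[j]='b': π[15]=1 (border 'b')
j=16 s[j]='a': π[16]=2 (border 'ba')
j=17 s[j]='a': k: 2→0; π[17]=0 (border '')
j=18 s[j]='b': π[18]=1 (border 'b')
j=19 s[j]='a': π[19]=2 (border 'ba')
j=20 s[j]='b': π[20]=3 (border 'bab')
j=21 s[j]='b': π[21]=4 (border 'babb')
j=22 s[j]='b': k: 4→1→0; π[22]=1 (border 'b')
j=23 s[j]='a': π[23]=2 (border 'ba')
j=24 s[j]='a': k: 2→0; π[24]=0 (border '')
j=25 s[j]='b': π[25]=1 (border 'b')
j=26 s[j]='a': π[26]=2 (border 'ba')
j=27 s[j]='b': π[27]=3 (border 'bab')

[0, 0, 1, 1, 2, 0, 0, 1, 1, 2, 3, 2, 0, 0, 0, 1, 2, 0, 1, 2, 3, 4, 1, 2, 0, 1, 2, 3]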